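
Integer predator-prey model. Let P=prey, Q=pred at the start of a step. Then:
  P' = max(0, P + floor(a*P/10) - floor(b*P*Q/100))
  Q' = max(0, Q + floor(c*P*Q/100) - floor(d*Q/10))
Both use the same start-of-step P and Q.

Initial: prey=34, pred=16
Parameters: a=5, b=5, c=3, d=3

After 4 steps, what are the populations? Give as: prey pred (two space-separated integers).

Answer: 0 22

Derivation:
Step 1: prey: 34+17-27=24; pred: 16+16-4=28
Step 2: prey: 24+12-33=3; pred: 28+20-8=40
Step 3: prey: 3+1-6=0; pred: 40+3-12=31
Step 4: prey: 0+0-0=0; pred: 31+0-9=22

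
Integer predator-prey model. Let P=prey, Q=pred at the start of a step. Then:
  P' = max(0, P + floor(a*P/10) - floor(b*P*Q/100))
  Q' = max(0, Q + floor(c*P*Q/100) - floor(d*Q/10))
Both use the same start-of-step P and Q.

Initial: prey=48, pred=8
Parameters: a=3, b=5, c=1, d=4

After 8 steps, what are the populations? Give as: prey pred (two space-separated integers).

Answer: 26 6

Derivation:
Step 1: prey: 48+14-19=43; pred: 8+3-3=8
Step 2: prey: 43+12-17=38; pred: 8+3-3=8
Step 3: prey: 38+11-15=34; pred: 8+3-3=8
Step 4: prey: 34+10-13=31; pred: 8+2-3=7
Step 5: prey: 31+9-10=30; pred: 7+2-2=7
Step 6: prey: 30+9-10=29; pred: 7+2-2=7
Step 7: prey: 29+8-10=27; pred: 7+2-2=7
Step 8: prey: 27+8-9=26; pred: 7+1-2=6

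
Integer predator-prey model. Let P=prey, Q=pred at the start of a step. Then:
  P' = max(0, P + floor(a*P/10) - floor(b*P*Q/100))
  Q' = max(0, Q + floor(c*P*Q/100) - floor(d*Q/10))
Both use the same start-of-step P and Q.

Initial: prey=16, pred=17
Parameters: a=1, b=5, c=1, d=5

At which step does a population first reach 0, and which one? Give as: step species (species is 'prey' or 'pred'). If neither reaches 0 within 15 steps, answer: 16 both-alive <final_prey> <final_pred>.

Answer: 16 both-alive 2 1

Derivation:
Step 1: prey: 16+1-13=4; pred: 17+2-8=11
Step 2: prey: 4+0-2=2; pred: 11+0-5=6
Step 3: prey: 2+0-0=2; pred: 6+0-3=3
Step 4: prey: 2+0-0=2; pred: 3+0-1=2
Step 5: prey: 2+0-0=2; pred: 2+0-1=1
Step 6: prey: 2+0-0=2; pred: 1+0-0=1
Steps 7-15: state stable at prey=2, pred=1 (no change)
No extinction within 15 steps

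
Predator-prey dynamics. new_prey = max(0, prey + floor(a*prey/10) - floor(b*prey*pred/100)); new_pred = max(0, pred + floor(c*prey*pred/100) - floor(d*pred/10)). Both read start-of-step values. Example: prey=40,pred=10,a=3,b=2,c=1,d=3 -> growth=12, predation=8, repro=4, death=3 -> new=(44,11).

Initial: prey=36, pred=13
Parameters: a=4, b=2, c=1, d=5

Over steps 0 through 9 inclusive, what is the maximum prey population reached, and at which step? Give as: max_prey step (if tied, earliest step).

Answer: 107 7

Derivation:
Step 1: prey: 36+14-9=41; pred: 13+4-6=11
Step 2: prey: 41+16-9=48; pred: 11+4-5=10
Step 3: prey: 48+19-9=58; pred: 10+4-5=9
Step 4: prey: 58+23-10=71; pred: 9+5-4=10
Step 5: prey: 71+28-14=85; pred: 10+7-5=12
Step 6: prey: 85+34-20=99; pred: 12+10-6=16
Step 7: prey: 99+39-31=107; pred: 16+15-8=23
Step 8: prey: 107+42-49=100; pred: 23+24-11=36
Step 9: prey: 100+40-72=68; pred: 36+36-18=54
Max prey = 107 at step 7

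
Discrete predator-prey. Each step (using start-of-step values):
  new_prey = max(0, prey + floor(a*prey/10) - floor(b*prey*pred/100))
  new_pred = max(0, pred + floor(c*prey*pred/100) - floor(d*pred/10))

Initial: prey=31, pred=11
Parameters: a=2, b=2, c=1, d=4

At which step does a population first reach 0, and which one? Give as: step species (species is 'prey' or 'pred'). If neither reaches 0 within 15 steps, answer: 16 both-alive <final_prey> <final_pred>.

Step 1: prey: 31+6-6=31; pred: 11+3-4=10
Step 2: prey: 31+6-6=31; pred: 10+3-4=9
Step 3: prey: 31+6-5=32; pred: 9+2-3=8
Step 4: prey: 32+6-5=33; pred: 8+2-3=7
Step 5: prey: 33+6-4=35; pred: 7+2-2=7
Step 6: prey: 35+7-4=38; pred: 7+2-2=7
Step 7: prey: 38+7-5=40; pred: 7+2-2=7
Step 8: prey: 40+8-5=43; pred: 7+2-2=7
Step 9: prey: 43+8-6=45; pred: 7+3-2=8
Step 10: prey: 45+9-7=47; pred: 8+3-3=8
Step 11: prey: 47+9-7=49; pred: 8+3-3=8
Step 12: prey: 49+9-7=51; pred: 8+3-3=8
Step 13: prey: 51+10-8=53; pred: 8+4-3=9
Step 14: prey: 53+10-9=54; pred: 9+4-3=10
Step 15: prey: 54+10-10=54; pred: 10+5-4=11
No extinction within 15 steps

Answer: 16 both-alive 54 11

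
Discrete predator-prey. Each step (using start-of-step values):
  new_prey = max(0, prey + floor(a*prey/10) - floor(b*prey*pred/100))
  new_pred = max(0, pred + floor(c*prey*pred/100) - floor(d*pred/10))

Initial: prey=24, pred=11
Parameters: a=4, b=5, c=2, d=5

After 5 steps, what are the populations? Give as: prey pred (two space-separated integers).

Answer: 17 4

Derivation:
Step 1: prey: 24+9-13=20; pred: 11+5-5=11
Step 2: prey: 20+8-11=17; pred: 11+4-5=10
Step 3: prey: 17+6-8=15; pred: 10+3-5=8
Step 4: prey: 15+6-6=15; pred: 8+2-4=6
Step 5: prey: 15+6-4=17; pred: 6+1-3=4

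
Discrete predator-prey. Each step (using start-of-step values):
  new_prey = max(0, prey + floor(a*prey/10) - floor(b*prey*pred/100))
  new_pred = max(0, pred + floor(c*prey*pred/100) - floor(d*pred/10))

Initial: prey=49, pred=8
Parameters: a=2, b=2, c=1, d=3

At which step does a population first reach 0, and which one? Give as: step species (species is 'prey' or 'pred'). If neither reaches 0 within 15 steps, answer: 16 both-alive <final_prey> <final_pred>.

Step 1: prey: 49+9-7=51; pred: 8+3-2=9
Step 2: prey: 51+10-9=52; pred: 9+4-2=11
Step 3: prey: 52+10-11=51; pred: 11+5-3=13
Step 4: prey: 51+10-13=48; pred: 13+6-3=16
Step 5: prey: 48+9-15=42; pred: 16+7-4=19
Step 6: prey: 42+8-15=35; pred: 19+7-5=21
Step 7: prey: 35+7-14=28; pred: 21+7-6=22
Step 8: prey: 28+5-12=21; pred: 22+6-6=22
Step 9: prey: 21+4-9=16; pred: 22+4-6=20
Step 10: prey: 16+3-6=13; pred: 20+3-6=17
Step 11: prey: 13+2-4=11; pred: 17+2-5=14
Step 12: prey: 11+2-3=10; pred: 14+1-4=11
Step 13: prey: 10+2-2=10; pred: 11+1-3=9
Step 14: prey: 10+2-1=11; pred: 9+0-2=7
Step 15: prey: 11+2-1=12; pred: 7+0-2=5
No extinction within 15 steps

Answer: 16 both-alive 12 5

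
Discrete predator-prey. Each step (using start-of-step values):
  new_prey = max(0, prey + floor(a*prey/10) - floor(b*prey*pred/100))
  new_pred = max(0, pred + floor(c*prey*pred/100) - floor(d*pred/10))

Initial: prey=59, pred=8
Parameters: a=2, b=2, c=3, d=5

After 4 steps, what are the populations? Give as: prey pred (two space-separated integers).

Step 1: prey: 59+11-9=61; pred: 8+14-4=18
Step 2: prey: 61+12-21=52; pred: 18+32-9=41
Step 3: prey: 52+10-42=20; pred: 41+63-20=84
Step 4: prey: 20+4-33=0; pred: 84+50-42=92

Answer: 0 92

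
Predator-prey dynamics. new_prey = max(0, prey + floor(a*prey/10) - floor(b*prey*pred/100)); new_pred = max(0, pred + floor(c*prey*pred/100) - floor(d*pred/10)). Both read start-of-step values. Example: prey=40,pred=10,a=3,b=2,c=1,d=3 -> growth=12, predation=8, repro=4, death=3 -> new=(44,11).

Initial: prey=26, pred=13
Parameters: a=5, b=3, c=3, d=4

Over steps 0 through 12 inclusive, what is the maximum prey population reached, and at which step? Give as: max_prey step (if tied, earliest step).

Answer: 29 1

Derivation:
Step 1: prey: 26+13-10=29; pred: 13+10-5=18
Step 2: prey: 29+14-15=28; pred: 18+15-7=26
Step 3: prey: 28+14-21=21; pred: 26+21-10=37
Step 4: prey: 21+10-23=8; pred: 37+23-14=46
Step 5: prey: 8+4-11=1; pred: 46+11-18=39
Step 6: prey: 1+0-1=0; pred: 39+1-15=25
Step 7: prey: 0+0-0=0; pred: 25+0-10=15
Step 8: prey: 0+0-0=0; pred: 15+0-6=9
Step 9: prey: 0+0-0=0; pred: 9+0-3=6
Step 10: prey: 0+0-0=0; pred: 6+0-2=4
Step 11: prey: 0+0-0=0; pred: 4+0-1=3
Step 12: prey: 0+0-0=0; pred: 3+0-1=2
Max prey = 29 at step 1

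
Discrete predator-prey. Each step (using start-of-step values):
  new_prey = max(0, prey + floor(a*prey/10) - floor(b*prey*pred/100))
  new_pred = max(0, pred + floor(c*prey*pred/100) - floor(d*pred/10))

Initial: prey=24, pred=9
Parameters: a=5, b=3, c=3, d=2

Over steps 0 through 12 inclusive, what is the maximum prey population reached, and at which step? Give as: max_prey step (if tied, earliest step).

Answer: 33 2

Derivation:
Step 1: prey: 24+12-6=30; pred: 9+6-1=14
Step 2: prey: 30+15-12=33; pred: 14+12-2=24
Step 3: prey: 33+16-23=26; pred: 24+23-4=43
Step 4: prey: 26+13-33=6; pred: 43+33-8=68
Step 5: prey: 6+3-12=0; pred: 68+12-13=67
Step 6: prey: 0+0-0=0; pred: 67+0-13=54
Step 7: prey: 0+0-0=0; pred: 54+0-10=44
Step 8: prey: 0+0-0=0; pred: 44+0-8=36
Step 9: prey: 0+0-0=0; pred: 36+0-7=29
Step 10: prey: 0+0-0=0; pred: 29+0-5=24
Step 11: prey: 0+0-0=0; pred: 24+0-4=20
Step 12: prey: 0+0-0=0; pred: 20+0-4=16
Max prey = 33 at step 2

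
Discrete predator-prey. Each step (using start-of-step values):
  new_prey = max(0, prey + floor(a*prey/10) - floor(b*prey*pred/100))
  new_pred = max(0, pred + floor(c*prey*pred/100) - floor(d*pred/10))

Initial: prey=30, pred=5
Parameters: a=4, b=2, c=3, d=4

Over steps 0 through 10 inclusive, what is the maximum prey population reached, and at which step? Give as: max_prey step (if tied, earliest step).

Answer: 56 3

Derivation:
Step 1: prey: 30+12-3=39; pred: 5+4-2=7
Step 2: prey: 39+15-5=49; pred: 7+8-2=13
Step 3: prey: 49+19-12=56; pred: 13+19-5=27
Step 4: prey: 56+22-30=48; pred: 27+45-10=62
Step 5: prey: 48+19-59=8; pred: 62+89-24=127
Step 6: prey: 8+3-20=0; pred: 127+30-50=107
Step 7: prey: 0+0-0=0; pred: 107+0-42=65
Step 8: prey: 0+0-0=0; pred: 65+0-26=39
Step 9: prey: 0+0-0=0; pred: 39+0-15=24
Step 10: prey: 0+0-0=0; pred: 24+0-9=15
Max prey = 56 at step 3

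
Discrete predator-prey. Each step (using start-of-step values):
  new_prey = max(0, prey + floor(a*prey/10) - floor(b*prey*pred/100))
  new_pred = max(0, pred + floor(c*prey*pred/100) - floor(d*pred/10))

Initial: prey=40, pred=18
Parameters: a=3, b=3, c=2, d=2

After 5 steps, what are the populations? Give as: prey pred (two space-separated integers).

Step 1: prey: 40+12-21=31; pred: 18+14-3=29
Step 2: prey: 31+9-26=14; pred: 29+17-5=41
Step 3: prey: 14+4-17=1; pred: 41+11-8=44
Step 4: prey: 1+0-1=0; pred: 44+0-8=36
Step 5: prey: 0+0-0=0; pred: 36+0-7=29

Answer: 0 29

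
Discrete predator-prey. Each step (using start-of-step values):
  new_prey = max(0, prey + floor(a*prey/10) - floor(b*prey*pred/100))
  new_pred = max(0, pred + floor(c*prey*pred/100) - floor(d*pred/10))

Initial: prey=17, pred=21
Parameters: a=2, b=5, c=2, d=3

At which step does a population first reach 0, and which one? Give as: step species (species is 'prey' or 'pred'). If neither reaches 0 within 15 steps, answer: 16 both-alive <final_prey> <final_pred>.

Answer: 2 prey

Derivation:
Step 1: prey: 17+3-17=3; pred: 21+7-6=22
Step 2: prey: 3+0-3=0; pred: 22+1-6=17
First extinction: prey at step 2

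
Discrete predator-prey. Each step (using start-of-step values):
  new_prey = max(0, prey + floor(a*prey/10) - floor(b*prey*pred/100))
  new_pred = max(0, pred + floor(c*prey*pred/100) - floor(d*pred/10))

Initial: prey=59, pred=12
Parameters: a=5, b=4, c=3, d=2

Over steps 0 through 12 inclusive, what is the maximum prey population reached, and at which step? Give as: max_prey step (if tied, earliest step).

Step 1: prey: 59+29-28=60; pred: 12+21-2=31
Step 2: prey: 60+30-74=16; pred: 31+55-6=80
Step 3: prey: 16+8-51=0; pred: 80+38-16=102
Step 4: prey: 0+0-0=0; pred: 102+0-20=82
Step 5: prey: 0+0-0=0; pred: 82+0-16=66
Step 6: prey: 0+0-0=0; pred: 66+0-13=53
Step 7: prey: 0+0-0=0; pred: 53+0-10=43
Step 8: prey: 0+0-0=0; pred: 43+0-8=35
Step 9: prey: 0+0-0=0; pred: 35+0-7=28
Step 10: prey: 0+0-0=0; pred: 28+0-5=23
Step 11: prey: 0+0-0=0; pred: 23+0-4=19
Step 12: prey: 0+0-0=0; pred: 19+0-3=16
Max prey = 60 at step 1

Answer: 60 1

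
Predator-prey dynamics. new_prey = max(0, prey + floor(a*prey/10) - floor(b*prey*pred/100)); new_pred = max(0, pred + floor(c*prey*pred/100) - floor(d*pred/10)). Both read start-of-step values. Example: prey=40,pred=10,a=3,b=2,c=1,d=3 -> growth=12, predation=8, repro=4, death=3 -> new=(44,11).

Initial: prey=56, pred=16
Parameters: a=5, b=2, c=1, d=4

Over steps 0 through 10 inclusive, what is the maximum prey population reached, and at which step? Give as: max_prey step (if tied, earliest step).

Answer: 80 3

Derivation:
Step 1: prey: 56+28-17=67; pred: 16+8-6=18
Step 2: prey: 67+33-24=76; pred: 18+12-7=23
Step 3: prey: 76+38-34=80; pred: 23+17-9=31
Step 4: prey: 80+40-49=71; pred: 31+24-12=43
Step 5: prey: 71+35-61=45; pred: 43+30-17=56
Step 6: prey: 45+22-50=17; pred: 56+25-22=59
Step 7: prey: 17+8-20=5; pred: 59+10-23=46
Step 8: prey: 5+2-4=3; pred: 46+2-18=30
Step 9: prey: 3+1-1=3; pred: 30+0-12=18
Step 10: prey: 3+1-1=3; pred: 18+0-7=11
Max prey = 80 at step 3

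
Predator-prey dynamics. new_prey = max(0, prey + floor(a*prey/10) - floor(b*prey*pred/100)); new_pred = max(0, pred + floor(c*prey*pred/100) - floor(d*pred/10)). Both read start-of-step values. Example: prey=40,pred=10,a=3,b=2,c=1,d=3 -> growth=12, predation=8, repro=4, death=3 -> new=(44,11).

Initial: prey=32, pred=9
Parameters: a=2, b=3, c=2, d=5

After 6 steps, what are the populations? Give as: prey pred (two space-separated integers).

Answer: 17 8

Derivation:
Step 1: prey: 32+6-8=30; pred: 9+5-4=10
Step 2: prey: 30+6-9=27; pred: 10+6-5=11
Step 3: prey: 27+5-8=24; pred: 11+5-5=11
Step 4: prey: 24+4-7=21; pred: 11+5-5=11
Step 5: prey: 21+4-6=19; pred: 11+4-5=10
Step 6: prey: 19+3-5=17; pred: 10+3-5=8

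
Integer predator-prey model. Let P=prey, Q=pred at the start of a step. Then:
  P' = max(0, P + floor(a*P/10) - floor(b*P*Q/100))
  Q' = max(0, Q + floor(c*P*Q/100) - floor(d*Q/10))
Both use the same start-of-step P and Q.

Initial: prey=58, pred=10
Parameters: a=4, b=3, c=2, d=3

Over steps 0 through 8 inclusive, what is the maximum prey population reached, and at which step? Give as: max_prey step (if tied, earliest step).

Answer: 64 1

Derivation:
Step 1: prey: 58+23-17=64; pred: 10+11-3=18
Step 2: prey: 64+25-34=55; pred: 18+23-5=36
Step 3: prey: 55+22-59=18; pred: 36+39-10=65
Step 4: prey: 18+7-35=0; pred: 65+23-19=69
Step 5: prey: 0+0-0=0; pred: 69+0-20=49
Step 6: prey: 0+0-0=0; pred: 49+0-14=35
Step 7: prey: 0+0-0=0; pred: 35+0-10=25
Step 8: prey: 0+0-0=0; pred: 25+0-7=18
Max prey = 64 at step 1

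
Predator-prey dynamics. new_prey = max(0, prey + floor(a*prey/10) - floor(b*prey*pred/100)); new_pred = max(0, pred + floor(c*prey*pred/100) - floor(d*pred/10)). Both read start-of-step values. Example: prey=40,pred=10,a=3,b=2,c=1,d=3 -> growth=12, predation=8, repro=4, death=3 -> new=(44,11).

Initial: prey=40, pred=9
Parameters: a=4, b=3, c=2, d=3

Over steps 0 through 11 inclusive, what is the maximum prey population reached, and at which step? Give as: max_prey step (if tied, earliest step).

Step 1: prey: 40+16-10=46; pred: 9+7-2=14
Step 2: prey: 46+18-19=45; pred: 14+12-4=22
Step 3: prey: 45+18-29=34; pred: 22+19-6=35
Step 4: prey: 34+13-35=12; pred: 35+23-10=48
Step 5: prey: 12+4-17=0; pred: 48+11-14=45
Step 6: prey: 0+0-0=0; pred: 45+0-13=32
Step 7: prey: 0+0-0=0; pred: 32+0-9=23
Step 8: prey: 0+0-0=0; pred: 23+0-6=17
Step 9: prey: 0+0-0=0; pred: 17+0-5=12
Step 10: prey: 0+0-0=0; pred: 12+0-3=9
Step 11: prey: 0+0-0=0; pred: 9+0-2=7
Max prey = 46 at step 1

Answer: 46 1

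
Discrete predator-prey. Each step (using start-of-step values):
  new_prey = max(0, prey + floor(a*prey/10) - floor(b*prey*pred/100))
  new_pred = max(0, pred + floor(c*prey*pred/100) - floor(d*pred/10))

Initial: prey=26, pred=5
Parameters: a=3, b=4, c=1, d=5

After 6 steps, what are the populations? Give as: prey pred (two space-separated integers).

Step 1: prey: 26+7-5=28; pred: 5+1-2=4
Step 2: prey: 28+8-4=32; pred: 4+1-2=3
Step 3: prey: 32+9-3=38; pred: 3+0-1=2
Step 4: prey: 38+11-3=46; pred: 2+0-1=1
Step 5: prey: 46+13-1=58; pred: 1+0-0=1
Step 6: prey: 58+17-2=73; pred: 1+0-0=1

Answer: 73 1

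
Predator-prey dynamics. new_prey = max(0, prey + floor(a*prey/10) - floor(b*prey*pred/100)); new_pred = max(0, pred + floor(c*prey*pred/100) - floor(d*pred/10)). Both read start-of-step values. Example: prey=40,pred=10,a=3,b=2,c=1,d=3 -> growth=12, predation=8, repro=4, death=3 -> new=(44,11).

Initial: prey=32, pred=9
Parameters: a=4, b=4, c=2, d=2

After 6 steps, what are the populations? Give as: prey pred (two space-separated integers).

Step 1: prey: 32+12-11=33; pred: 9+5-1=13
Step 2: prey: 33+13-17=29; pred: 13+8-2=19
Step 3: prey: 29+11-22=18; pred: 19+11-3=27
Step 4: prey: 18+7-19=6; pred: 27+9-5=31
Step 5: prey: 6+2-7=1; pred: 31+3-6=28
Step 6: prey: 1+0-1=0; pred: 28+0-5=23

Answer: 0 23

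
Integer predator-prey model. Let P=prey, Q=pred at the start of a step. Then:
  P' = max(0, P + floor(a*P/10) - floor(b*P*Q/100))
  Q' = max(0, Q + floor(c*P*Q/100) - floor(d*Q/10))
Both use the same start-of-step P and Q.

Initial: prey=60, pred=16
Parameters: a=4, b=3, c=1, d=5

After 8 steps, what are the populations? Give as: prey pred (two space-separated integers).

Answer: 41 8

Derivation:
Step 1: prey: 60+24-28=56; pred: 16+9-8=17
Step 2: prey: 56+22-28=50; pred: 17+9-8=18
Step 3: prey: 50+20-27=43; pred: 18+9-9=18
Step 4: prey: 43+17-23=37; pred: 18+7-9=16
Step 5: prey: 37+14-17=34; pred: 16+5-8=13
Step 6: prey: 34+13-13=34; pred: 13+4-6=11
Step 7: prey: 34+13-11=36; pred: 11+3-5=9
Step 8: prey: 36+14-9=41; pred: 9+3-4=8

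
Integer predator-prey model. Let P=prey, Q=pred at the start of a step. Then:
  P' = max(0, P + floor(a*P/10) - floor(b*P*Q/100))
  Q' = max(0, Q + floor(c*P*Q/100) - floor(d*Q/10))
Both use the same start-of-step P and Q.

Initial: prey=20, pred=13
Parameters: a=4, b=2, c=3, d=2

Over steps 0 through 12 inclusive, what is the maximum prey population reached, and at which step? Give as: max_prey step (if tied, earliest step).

Answer: 24 2

Derivation:
Step 1: prey: 20+8-5=23; pred: 13+7-2=18
Step 2: prey: 23+9-8=24; pred: 18+12-3=27
Step 3: prey: 24+9-12=21; pred: 27+19-5=41
Step 4: prey: 21+8-17=12; pred: 41+25-8=58
Step 5: prey: 12+4-13=3; pred: 58+20-11=67
Step 6: prey: 3+1-4=0; pred: 67+6-13=60
Step 7: prey: 0+0-0=0; pred: 60+0-12=48
Step 8: prey: 0+0-0=0; pred: 48+0-9=39
Step 9: prey: 0+0-0=0; pred: 39+0-7=32
Step 10: prey: 0+0-0=0; pred: 32+0-6=26
Step 11: prey: 0+0-0=0; pred: 26+0-5=21
Step 12: prey: 0+0-0=0; pred: 21+0-4=17
Max prey = 24 at step 2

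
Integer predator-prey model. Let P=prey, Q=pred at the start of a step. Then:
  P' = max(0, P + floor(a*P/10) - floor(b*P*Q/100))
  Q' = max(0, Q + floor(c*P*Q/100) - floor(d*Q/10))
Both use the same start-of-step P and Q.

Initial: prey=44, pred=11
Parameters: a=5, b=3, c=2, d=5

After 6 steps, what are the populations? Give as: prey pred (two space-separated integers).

Answer: 0 22

Derivation:
Step 1: prey: 44+22-14=52; pred: 11+9-5=15
Step 2: prey: 52+26-23=55; pred: 15+15-7=23
Step 3: prey: 55+27-37=45; pred: 23+25-11=37
Step 4: prey: 45+22-49=18; pred: 37+33-18=52
Step 5: prey: 18+9-28=0; pred: 52+18-26=44
Step 6: prey: 0+0-0=0; pred: 44+0-22=22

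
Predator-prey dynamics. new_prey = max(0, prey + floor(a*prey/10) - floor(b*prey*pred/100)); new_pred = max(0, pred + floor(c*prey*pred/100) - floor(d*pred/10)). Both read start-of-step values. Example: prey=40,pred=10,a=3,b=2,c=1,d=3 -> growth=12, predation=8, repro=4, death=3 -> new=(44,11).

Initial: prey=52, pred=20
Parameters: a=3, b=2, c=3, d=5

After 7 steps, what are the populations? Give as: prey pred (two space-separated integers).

Step 1: prey: 52+15-20=47; pred: 20+31-10=41
Step 2: prey: 47+14-38=23; pred: 41+57-20=78
Step 3: prey: 23+6-35=0; pred: 78+53-39=92
Step 4: prey: 0+0-0=0; pred: 92+0-46=46
Step 5: prey: 0+0-0=0; pred: 46+0-23=23
Step 6: prey: 0+0-0=0; pred: 23+0-11=12
Step 7: prey: 0+0-0=0; pred: 12+0-6=6

Answer: 0 6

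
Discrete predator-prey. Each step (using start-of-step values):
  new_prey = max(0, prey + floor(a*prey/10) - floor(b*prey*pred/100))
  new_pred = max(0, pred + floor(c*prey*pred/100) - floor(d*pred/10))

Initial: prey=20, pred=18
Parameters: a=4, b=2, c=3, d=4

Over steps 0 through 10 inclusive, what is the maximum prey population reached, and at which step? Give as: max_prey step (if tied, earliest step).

Answer: 21 1

Derivation:
Step 1: prey: 20+8-7=21; pred: 18+10-7=21
Step 2: prey: 21+8-8=21; pred: 21+13-8=26
Step 3: prey: 21+8-10=19; pred: 26+16-10=32
Step 4: prey: 19+7-12=14; pred: 32+18-12=38
Step 5: prey: 14+5-10=9; pred: 38+15-15=38
Step 6: prey: 9+3-6=6; pred: 38+10-15=33
Step 7: prey: 6+2-3=5; pred: 33+5-13=25
Step 8: prey: 5+2-2=5; pred: 25+3-10=18
Step 9: prey: 5+2-1=6; pred: 18+2-7=13
Step 10: prey: 6+2-1=7; pred: 13+2-5=10
Max prey = 21 at step 1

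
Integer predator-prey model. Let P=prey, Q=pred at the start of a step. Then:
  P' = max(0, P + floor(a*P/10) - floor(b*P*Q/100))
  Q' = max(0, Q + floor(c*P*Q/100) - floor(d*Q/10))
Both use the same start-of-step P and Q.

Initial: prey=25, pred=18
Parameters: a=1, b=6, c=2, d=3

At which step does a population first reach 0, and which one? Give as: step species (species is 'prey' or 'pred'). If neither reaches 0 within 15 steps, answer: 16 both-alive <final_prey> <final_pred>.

Step 1: prey: 25+2-27=0; pred: 18+9-5=22
First extinction: prey at step 1

Answer: 1 prey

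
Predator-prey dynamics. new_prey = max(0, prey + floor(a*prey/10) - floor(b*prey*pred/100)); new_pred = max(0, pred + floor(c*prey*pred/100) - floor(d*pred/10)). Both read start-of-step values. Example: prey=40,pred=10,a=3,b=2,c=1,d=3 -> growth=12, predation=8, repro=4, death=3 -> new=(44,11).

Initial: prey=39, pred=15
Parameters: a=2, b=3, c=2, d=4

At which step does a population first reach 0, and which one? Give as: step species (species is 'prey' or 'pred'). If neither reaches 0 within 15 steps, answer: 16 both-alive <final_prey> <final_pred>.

Answer: 16 both-alive 3 2

Derivation:
Step 1: prey: 39+7-17=29; pred: 15+11-6=20
Step 2: prey: 29+5-17=17; pred: 20+11-8=23
Step 3: prey: 17+3-11=9; pred: 23+7-9=21
Step 4: prey: 9+1-5=5; pred: 21+3-8=16
Step 5: prey: 5+1-2=4; pred: 16+1-6=11
Step 6: prey: 4+0-1=3; pred: 11+0-4=7
Step 7: prey: 3+0-0=3; pred: 7+0-2=5
Step 8: prey: 3+0-0=3; pred: 5+0-2=3
Step 9: prey: 3+0-0=3; pred: 3+0-1=2
Step 10: prey: 3+0-0=3; pred: 2+0-0=2
Steps 11-15: state stable at prey=3, pred=2 (no change)
No extinction within 15 steps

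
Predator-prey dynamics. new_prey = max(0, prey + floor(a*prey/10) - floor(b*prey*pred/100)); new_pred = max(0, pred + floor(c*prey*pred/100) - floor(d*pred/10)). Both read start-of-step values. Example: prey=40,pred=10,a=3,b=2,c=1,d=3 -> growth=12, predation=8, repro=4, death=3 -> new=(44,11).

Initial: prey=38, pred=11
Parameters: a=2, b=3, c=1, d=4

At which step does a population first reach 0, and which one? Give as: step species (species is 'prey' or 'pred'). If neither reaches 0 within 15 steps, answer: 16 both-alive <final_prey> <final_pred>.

Step 1: prey: 38+7-12=33; pred: 11+4-4=11
Step 2: prey: 33+6-10=29; pred: 11+3-4=10
Step 3: prey: 29+5-8=26; pred: 10+2-4=8
Step 4: prey: 26+5-6=25; pred: 8+2-3=7
Step 5: prey: 25+5-5=25; pred: 7+1-2=6
Step 6: prey: 25+5-4=26; pred: 6+1-2=5
Step 7: prey: 26+5-3=28; pred: 5+1-2=4
Step 8: prey: 28+5-3=30; pred: 4+1-1=4
Step 9: prey: 30+6-3=33; pred: 4+1-1=4
Step 10: prey: 33+6-3=36; pred: 4+1-1=4
Step 11: prey: 36+7-4=39; pred: 4+1-1=4
Step 12: prey: 39+7-4=42; pred: 4+1-1=4
Step 13: prey: 42+8-5=45; pred: 4+1-1=4
Step 14: prey: 45+9-5=49; pred: 4+1-1=4
Step 15: prey: 49+9-5=53; pred: 4+1-1=4
No extinction within 15 steps

Answer: 16 both-alive 53 4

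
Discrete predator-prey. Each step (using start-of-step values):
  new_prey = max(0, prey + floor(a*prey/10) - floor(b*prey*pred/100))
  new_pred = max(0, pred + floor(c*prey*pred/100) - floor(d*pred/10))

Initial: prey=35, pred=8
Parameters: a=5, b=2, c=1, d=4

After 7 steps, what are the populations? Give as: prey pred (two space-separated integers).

Step 1: prey: 35+17-5=47; pred: 8+2-3=7
Step 2: prey: 47+23-6=64; pred: 7+3-2=8
Step 3: prey: 64+32-10=86; pred: 8+5-3=10
Step 4: prey: 86+43-17=112; pred: 10+8-4=14
Step 5: prey: 112+56-31=137; pred: 14+15-5=24
Step 6: prey: 137+68-65=140; pred: 24+32-9=47
Step 7: prey: 140+70-131=79; pred: 47+65-18=94

Answer: 79 94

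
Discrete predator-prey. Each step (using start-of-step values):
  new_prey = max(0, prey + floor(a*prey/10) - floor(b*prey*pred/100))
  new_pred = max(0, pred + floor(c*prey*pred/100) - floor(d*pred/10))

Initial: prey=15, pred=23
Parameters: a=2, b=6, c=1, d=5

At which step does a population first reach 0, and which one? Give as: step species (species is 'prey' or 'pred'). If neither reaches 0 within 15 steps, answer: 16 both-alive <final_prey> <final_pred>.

Answer: 1 prey

Derivation:
Step 1: prey: 15+3-20=0; pred: 23+3-11=15
First extinction: prey at step 1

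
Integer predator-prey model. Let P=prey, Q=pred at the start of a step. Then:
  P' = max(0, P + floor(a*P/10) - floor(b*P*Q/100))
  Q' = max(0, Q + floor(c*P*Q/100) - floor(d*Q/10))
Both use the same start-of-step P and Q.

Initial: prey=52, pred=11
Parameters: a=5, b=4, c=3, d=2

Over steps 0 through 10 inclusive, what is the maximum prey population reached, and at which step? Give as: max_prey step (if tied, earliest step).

Step 1: prey: 52+26-22=56; pred: 11+17-2=26
Step 2: prey: 56+28-58=26; pred: 26+43-5=64
Step 3: prey: 26+13-66=0; pred: 64+49-12=101
Step 4: prey: 0+0-0=0; pred: 101+0-20=81
Step 5: prey: 0+0-0=0; pred: 81+0-16=65
Step 6: prey: 0+0-0=0; pred: 65+0-13=52
Step 7: prey: 0+0-0=0; pred: 52+0-10=42
Step 8: prey: 0+0-0=0; pred: 42+0-8=34
Step 9: prey: 0+0-0=0; pred: 34+0-6=28
Step 10: prey: 0+0-0=0; pred: 28+0-5=23
Max prey = 56 at step 1

Answer: 56 1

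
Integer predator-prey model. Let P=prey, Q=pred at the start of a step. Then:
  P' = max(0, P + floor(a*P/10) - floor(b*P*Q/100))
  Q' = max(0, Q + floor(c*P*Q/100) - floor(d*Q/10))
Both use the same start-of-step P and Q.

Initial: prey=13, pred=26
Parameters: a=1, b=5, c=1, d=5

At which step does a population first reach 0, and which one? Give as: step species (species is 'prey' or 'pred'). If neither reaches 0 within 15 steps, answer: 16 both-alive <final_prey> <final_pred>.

Answer: 1 prey

Derivation:
Step 1: prey: 13+1-16=0; pred: 26+3-13=16
First extinction: prey at step 1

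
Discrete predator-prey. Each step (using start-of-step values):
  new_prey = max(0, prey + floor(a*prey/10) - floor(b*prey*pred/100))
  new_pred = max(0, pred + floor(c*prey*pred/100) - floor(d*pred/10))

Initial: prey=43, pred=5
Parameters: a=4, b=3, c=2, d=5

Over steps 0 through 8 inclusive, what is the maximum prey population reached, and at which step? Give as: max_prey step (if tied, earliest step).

Answer: 68 3

Derivation:
Step 1: prey: 43+17-6=54; pred: 5+4-2=7
Step 2: prey: 54+21-11=64; pred: 7+7-3=11
Step 3: prey: 64+25-21=68; pred: 11+14-5=20
Step 4: prey: 68+27-40=55; pred: 20+27-10=37
Step 5: prey: 55+22-61=16; pred: 37+40-18=59
Step 6: prey: 16+6-28=0; pred: 59+18-29=48
Step 7: prey: 0+0-0=0; pred: 48+0-24=24
Step 8: prey: 0+0-0=0; pred: 24+0-12=12
Max prey = 68 at step 3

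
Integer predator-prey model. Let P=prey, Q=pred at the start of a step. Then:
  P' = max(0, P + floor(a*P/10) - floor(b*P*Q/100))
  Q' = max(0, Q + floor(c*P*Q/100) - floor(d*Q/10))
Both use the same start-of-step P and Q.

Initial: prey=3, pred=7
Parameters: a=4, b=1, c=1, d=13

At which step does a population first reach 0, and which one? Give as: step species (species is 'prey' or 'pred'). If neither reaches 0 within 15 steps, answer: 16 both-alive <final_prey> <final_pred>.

Step 1: prey: 3+1-0=4; pred: 7+0-9=0
First extinction: pred at step 1

Answer: 1 pred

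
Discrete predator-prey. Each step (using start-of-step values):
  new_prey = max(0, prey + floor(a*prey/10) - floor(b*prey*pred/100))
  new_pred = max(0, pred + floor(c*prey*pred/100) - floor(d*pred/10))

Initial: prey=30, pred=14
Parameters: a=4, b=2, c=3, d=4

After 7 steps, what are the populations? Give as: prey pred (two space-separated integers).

Step 1: prey: 30+12-8=34; pred: 14+12-5=21
Step 2: prey: 34+13-14=33; pred: 21+21-8=34
Step 3: prey: 33+13-22=24; pred: 34+33-13=54
Step 4: prey: 24+9-25=8; pred: 54+38-21=71
Step 5: prey: 8+3-11=0; pred: 71+17-28=60
Step 6: prey: 0+0-0=0; pred: 60+0-24=36
Step 7: prey: 0+0-0=0; pred: 36+0-14=22

Answer: 0 22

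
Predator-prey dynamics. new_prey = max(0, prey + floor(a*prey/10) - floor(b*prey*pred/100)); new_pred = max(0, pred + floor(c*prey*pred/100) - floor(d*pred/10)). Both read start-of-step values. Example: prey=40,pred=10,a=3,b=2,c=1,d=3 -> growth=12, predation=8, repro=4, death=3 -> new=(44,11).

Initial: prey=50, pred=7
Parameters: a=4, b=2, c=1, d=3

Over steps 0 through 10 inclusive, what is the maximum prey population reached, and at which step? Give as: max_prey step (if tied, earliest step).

Answer: 99 4

Derivation:
Step 1: prey: 50+20-7=63; pred: 7+3-2=8
Step 2: prey: 63+25-10=78; pred: 8+5-2=11
Step 3: prey: 78+31-17=92; pred: 11+8-3=16
Step 4: prey: 92+36-29=99; pred: 16+14-4=26
Step 5: prey: 99+39-51=87; pred: 26+25-7=44
Step 6: prey: 87+34-76=45; pred: 44+38-13=69
Step 7: prey: 45+18-62=1; pred: 69+31-20=80
Step 8: prey: 1+0-1=0; pred: 80+0-24=56
Step 9: prey: 0+0-0=0; pred: 56+0-16=40
Step 10: prey: 0+0-0=0; pred: 40+0-12=28
Max prey = 99 at step 4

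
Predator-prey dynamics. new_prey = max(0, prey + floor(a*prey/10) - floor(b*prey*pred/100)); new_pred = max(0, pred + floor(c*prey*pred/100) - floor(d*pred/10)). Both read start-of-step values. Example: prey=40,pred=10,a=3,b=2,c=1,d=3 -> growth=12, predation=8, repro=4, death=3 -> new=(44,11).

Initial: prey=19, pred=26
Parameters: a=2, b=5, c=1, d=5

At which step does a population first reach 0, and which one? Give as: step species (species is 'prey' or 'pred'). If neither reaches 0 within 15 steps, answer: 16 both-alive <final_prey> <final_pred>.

Step 1: prey: 19+3-24=0; pred: 26+4-13=17
First extinction: prey at step 1

Answer: 1 prey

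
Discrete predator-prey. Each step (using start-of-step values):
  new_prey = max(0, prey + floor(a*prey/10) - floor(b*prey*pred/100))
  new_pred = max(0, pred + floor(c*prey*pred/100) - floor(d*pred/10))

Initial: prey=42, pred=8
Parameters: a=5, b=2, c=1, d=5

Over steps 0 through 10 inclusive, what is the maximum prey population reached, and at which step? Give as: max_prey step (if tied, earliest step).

Answer: 172 5

Derivation:
Step 1: prey: 42+21-6=57; pred: 8+3-4=7
Step 2: prey: 57+28-7=78; pred: 7+3-3=7
Step 3: prey: 78+39-10=107; pred: 7+5-3=9
Step 4: prey: 107+53-19=141; pred: 9+9-4=14
Step 5: prey: 141+70-39=172; pred: 14+19-7=26
Step 6: prey: 172+86-89=169; pred: 26+44-13=57
Step 7: prey: 169+84-192=61; pred: 57+96-28=125
Step 8: prey: 61+30-152=0; pred: 125+76-62=139
Step 9: prey: 0+0-0=0; pred: 139+0-69=70
Step 10: prey: 0+0-0=0; pred: 70+0-35=35
Max prey = 172 at step 5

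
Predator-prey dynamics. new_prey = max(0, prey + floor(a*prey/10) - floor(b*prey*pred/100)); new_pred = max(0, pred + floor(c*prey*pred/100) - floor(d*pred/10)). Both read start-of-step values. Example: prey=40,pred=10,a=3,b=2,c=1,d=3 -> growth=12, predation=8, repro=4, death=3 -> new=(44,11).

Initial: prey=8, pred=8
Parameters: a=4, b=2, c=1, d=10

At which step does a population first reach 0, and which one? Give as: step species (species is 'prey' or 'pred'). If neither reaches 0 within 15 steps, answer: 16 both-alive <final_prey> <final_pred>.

Step 1: prey: 8+3-1=10; pred: 8+0-8=0
First extinction: pred at step 1

Answer: 1 pred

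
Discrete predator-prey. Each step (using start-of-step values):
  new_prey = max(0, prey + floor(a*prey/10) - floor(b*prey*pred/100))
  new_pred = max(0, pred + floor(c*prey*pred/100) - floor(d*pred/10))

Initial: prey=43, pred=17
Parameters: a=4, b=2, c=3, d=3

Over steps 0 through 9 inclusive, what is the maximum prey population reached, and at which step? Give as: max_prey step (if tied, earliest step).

Step 1: prey: 43+17-14=46; pred: 17+21-5=33
Step 2: prey: 46+18-30=34; pred: 33+45-9=69
Step 3: prey: 34+13-46=1; pred: 69+70-20=119
Step 4: prey: 1+0-2=0; pred: 119+3-35=87
Step 5: prey: 0+0-0=0; pred: 87+0-26=61
Step 6: prey: 0+0-0=0; pred: 61+0-18=43
Step 7: prey: 0+0-0=0; pred: 43+0-12=31
Step 8: prey: 0+0-0=0; pred: 31+0-9=22
Step 9: prey: 0+0-0=0; pred: 22+0-6=16
Max prey = 46 at step 1

Answer: 46 1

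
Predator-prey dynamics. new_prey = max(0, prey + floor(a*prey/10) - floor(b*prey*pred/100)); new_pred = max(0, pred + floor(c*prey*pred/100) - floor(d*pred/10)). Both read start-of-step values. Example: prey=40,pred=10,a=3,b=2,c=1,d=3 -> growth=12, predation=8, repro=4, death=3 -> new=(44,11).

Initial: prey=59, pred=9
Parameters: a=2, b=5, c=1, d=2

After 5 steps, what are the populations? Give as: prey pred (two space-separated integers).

Step 1: prey: 59+11-26=44; pred: 9+5-1=13
Step 2: prey: 44+8-28=24; pred: 13+5-2=16
Step 3: prey: 24+4-19=9; pred: 16+3-3=16
Step 4: prey: 9+1-7=3; pred: 16+1-3=14
Step 5: prey: 3+0-2=1; pred: 14+0-2=12

Answer: 1 12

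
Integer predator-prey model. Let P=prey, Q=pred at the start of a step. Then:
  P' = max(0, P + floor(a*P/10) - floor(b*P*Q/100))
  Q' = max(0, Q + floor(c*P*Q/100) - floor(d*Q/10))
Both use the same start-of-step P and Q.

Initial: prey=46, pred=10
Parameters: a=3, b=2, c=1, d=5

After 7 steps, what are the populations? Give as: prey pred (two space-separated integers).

Step 1: prey: 46+13-9=50; pred: 10+4-5=9
Step 2: prey: 50+15-9=56; pred: 9+4-4=9
Step 3: prey: 56+16-10=62; pred: 9+5-4=10
Step 4: prey: 62+18-12=68; pred: 10+6-5=11
Step 5: prey: 68+20-14=74; pred: 11+7-5=13
Step 6: prey: 74+22-19=77; pred: 13+9-6=16
Step 7: prey: 77+23-24=76; pred: 16+12-8=20

Answer: 76 20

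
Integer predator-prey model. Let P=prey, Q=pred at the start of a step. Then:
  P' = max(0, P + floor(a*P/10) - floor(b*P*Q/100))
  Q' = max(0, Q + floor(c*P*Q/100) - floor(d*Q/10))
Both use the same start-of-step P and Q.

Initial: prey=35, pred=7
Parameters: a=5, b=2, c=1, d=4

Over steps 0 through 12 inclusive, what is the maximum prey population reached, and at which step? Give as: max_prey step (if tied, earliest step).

Step 1: prey: 35+17-4=48; pred: 7+2-2=7
Step 2: prey: 48+24-6=66; pred: 7+3-2=8
Step 3: prey: 66+33-10=89; pred: 8+5-3=10
Step 4: prey: 89+44-17=116; pred: 10+8-4=14
Step 5: prey: 116+58-32=142; pred: 14+16-5=25
Step 6: prey: 142+71-71=142; pred: 25+35-10=50
Step 7: prey: 142+71-142=71; pred: 50+71-20=101
Step 8: prey: 71+35-143=0; pred: 101+71-40=132
Step 9: prey: 0+0-0=0; pred: 132+0-52=80
Step 10: prey: 0+0-0=0; pred: 80+0-32=48
Step 11: prey: 0+0-0=0; pred: 48+0-19=29
Step 12: prey: 0+0-0=0; pred: 29+0-11=18
Max prey = 142 at step 5

Answer: 142 5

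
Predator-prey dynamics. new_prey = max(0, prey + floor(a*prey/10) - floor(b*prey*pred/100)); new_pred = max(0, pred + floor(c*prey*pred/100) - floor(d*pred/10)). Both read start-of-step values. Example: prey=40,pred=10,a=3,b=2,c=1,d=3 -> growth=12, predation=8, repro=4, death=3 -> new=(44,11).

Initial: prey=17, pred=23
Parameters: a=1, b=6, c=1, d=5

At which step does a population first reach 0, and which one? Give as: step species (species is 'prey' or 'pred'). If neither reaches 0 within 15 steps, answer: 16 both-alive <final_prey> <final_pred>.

Answer: 1 prey

Derivation:
Step 1: prey: 17+1-23=0; pred: 23+3-11=15
First extinction: prey at step 1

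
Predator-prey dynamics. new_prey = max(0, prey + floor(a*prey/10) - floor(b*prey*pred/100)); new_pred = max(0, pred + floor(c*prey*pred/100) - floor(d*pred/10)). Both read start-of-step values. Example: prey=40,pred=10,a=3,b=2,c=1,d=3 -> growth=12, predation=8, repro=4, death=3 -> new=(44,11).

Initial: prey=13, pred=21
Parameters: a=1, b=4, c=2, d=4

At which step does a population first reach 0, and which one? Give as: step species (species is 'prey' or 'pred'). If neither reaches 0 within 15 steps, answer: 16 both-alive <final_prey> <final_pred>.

Answer: 16 both-alive 2 2

Derivation:
Step 1: prey: 13+1-10=4; pred: 21+5-8=18
Step 2: prey: 4+0-2=2; pred: 18+1-7=12
Step 3: prey: 2+0-0=2; pred: 12+0-4=8
Step 4: prey: 2+0-0=2; pred: 8+0-3=5
Step 5: prey: 2+0-0=2; pred: 5+0-2=3
Step 6: prey: 2+0-0=2; pred: 3+0-1=2
Step 7: prey: 2+0-0=2; pred: 2+0-0=2
Steps 8-15: state stable at prey=2, pred=2 (no change)
No extinction within 15 steps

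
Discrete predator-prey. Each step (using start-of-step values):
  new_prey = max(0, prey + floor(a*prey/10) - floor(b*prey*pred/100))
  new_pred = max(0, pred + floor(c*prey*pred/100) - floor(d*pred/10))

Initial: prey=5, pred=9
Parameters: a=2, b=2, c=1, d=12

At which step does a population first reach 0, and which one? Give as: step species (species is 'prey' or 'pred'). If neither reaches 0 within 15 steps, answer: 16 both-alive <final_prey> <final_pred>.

Answer: 1 pred

Derivation:
Step 1: prey: 5+1-0=6; pred: 9+0-10=0
First extinction: pred at step 1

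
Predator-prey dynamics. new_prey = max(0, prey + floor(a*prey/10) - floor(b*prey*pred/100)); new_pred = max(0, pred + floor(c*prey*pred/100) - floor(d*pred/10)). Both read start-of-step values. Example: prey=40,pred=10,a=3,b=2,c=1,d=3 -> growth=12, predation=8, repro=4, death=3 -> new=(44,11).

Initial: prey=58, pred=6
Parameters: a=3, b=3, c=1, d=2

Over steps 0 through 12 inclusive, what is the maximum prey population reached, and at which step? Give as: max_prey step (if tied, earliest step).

Step 1: prey: 58+17-10=65; pred: 6+3-1=8
Step 2: prey: 65+19-15=69; pred: 8+5-1=12
Step 3: prey: 69+20-24=65; pred: 12+8-2=18
Step 4: prey: 65+19-35=49; pred: 18+11-3=26
Step 5: prey: 49+14-38=25; pred: 26+12-5=33
Step 6: prey: 25+7-24=8; pred: 33+8-6=35
Step 7: prey: 8+2-8=2; pred: 35+2-7=30
Step 8: prey: 2+0-1=1; pred: 30+0-6=24
Step 9: prey: 1+0-0=1; pred: 24+0-4=20
Step 10: prey: 1+0-0=1; pred: 20+0-4=16
Step 11: prey: 1+0-0=1; pred: 16+0-3=13
Step 12: prey: 1+0-0=1; pred: 13+0-2=11
Max prey = 69 at step 2

Answer: 69 2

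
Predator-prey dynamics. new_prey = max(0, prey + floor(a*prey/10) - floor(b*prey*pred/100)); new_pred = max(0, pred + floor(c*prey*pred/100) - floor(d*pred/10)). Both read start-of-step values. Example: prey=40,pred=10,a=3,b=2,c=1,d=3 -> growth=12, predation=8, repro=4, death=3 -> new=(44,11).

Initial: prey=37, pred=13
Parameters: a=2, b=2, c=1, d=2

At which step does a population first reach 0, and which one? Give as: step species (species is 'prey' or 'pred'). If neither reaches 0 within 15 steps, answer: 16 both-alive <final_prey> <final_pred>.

Answer: 16 both-alive 8 6

Derivation:
Step 1: prey: 37+7-9=35; pred: 13+4-2=15
Step 2: prey: 35+7-10=32; pred: 15+5-3=17
Step 3: prey: 32+6-10=28; pred: 17+5-3=19
Step 4: prey: 28+5-10=23; pred: 19+5-3=21
Step 5: prey: 23+4-9=18; pred: 21+4-4=21
Step 6: prey: 18+3-7=14; pred: 21+3-4=20
Step 7: prey: 14+2-5=11; pred: 20+2-4=18
Step 8: prey: 11+2-3=10; pred: 18+1-3=16
Step 9: prey: 10+2-3=9; pred: 16+1-3=14
Step 10: prey: 9+1-2=8; pred: 14+1-2=13
Step 11: prey: 8+1-2=7; pred: 13+1-2=12
Step 12: prey: 7+1-1=7; pred: 12+0-2=10
Step 13: prey: 7+1-1=7; pred: 10+0-2=8
Step 14: prey: 7+1-1=7; pred: 8+0-1=7
Step 15: prey: 7+1-0=8; pred: 7+0-1=6
No extinction within 15 steps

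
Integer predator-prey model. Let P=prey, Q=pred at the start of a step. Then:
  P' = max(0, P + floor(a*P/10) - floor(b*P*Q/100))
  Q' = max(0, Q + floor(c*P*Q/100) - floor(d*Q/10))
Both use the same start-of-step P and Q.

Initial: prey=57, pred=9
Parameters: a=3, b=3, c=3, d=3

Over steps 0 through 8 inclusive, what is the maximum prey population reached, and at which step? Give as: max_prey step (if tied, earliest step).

Answer: 59 1

Derivation:
Step 1: prey: 57+17-15=59; pred: 9+15-2=22
Step 2: prey: 59+17-38=38; pred: 22+38-6=54
Step 3: prey: 38+11-61=0; pred: 54+61-16=99
Step 4: prey: 0+0-0=0; pred: 99+0-29=70
Step 5: prey: 0+0-0=0; pred: 70+0-21=49
Step 6: prey: 0+0-0=0; pred: 49+0-14=35
Step 7: prey: 0+0-0=0; pred: 35+0-10=25
Step 8: prey: 0+0-0=0; pred: 25+0-7=18
Max prey = 59 at step 1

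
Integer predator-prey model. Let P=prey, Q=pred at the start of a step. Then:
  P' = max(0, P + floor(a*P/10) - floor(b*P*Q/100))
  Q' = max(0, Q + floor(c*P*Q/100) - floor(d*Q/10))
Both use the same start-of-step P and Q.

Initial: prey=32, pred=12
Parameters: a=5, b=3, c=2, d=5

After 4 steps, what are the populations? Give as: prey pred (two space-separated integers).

Answer: 37 28

Derivation:
Step 1: prey: 32+16-11=37; pred: 12+7-6=13
Step 2: prey: 37+18-14=41; pred: 13+9-6=16
Step 3: prey: 41+20-19=42; pred: 16+13-8=21
Step 4: prey: 42+21-26=37; pred: 21+17-10=28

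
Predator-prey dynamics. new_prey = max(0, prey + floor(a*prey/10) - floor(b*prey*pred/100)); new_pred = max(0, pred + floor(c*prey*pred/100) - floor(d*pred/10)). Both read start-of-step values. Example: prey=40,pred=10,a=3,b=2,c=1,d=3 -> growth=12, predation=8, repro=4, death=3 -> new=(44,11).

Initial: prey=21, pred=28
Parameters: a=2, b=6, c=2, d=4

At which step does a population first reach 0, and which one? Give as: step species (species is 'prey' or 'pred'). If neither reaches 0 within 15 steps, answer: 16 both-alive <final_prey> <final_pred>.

Answer: 1 prey

Derivation:
Step 1: prey: 21+4-35=0; pred: 28+11-11=28
First extinction: prey at step 1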